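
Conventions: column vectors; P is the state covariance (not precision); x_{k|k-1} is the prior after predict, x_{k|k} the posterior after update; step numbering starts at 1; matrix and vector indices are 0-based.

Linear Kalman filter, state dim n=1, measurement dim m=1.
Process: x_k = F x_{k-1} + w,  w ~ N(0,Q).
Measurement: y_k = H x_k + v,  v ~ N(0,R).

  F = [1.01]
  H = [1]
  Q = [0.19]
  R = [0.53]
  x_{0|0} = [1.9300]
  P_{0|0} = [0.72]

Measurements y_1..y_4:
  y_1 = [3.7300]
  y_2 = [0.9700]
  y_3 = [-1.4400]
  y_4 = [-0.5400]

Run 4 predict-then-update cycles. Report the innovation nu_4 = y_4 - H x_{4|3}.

innov = [-0.9744]

step 1: x^-=[1.9493]  P^-=[0.9245]  S=[1.4545]  K=[0.6356]  nu=[1.7807]  x^+=[3.0811]  P^+=[0.3369]
step 2: x^-=[3.1119]  P^-=[0.5336]  S=[1.0636]  K=[0.5017]  nu=[-2.1419]  x^+=[2.0373]  P^+=[0.2659]
step 3: x^-=[2.0577]  P^-=[0.4613]  S=[0.9913]  K=[0.4653]  nu=[-3.4977]  x^+=[0.4301]  P^+=[0.2466]
step 4: x^-=[0.4344]  P^-=[0.4416]  S=[0.9716]  K=[0.4545]  nu=[-0.9744]  x^+=[-0.0084]  P^+=[0.2409]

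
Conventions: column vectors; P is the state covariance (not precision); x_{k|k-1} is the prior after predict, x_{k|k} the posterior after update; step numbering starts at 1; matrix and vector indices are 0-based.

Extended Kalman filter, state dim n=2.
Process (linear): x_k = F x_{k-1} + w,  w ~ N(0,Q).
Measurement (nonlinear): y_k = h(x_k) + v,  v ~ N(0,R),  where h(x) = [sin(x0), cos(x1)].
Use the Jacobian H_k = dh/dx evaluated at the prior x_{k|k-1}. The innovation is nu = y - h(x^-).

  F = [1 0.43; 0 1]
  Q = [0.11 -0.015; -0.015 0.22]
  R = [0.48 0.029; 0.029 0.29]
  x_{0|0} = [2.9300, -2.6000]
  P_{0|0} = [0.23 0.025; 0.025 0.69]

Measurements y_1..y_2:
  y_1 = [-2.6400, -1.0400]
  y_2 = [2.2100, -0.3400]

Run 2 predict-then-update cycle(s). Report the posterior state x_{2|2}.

step 1: x^-=[1.8120, -2.6000]  P^-=[0.4891 0.3067; 0.3067 0.9100]  H_jac=[-0.2389 0.0000; 0.0000 0.5155]  S=[0.5079 -0.0088; -0.0088 0.5318]  K=[-0.2250 0.2936; -0.1291 0.8799]  nu=[-3.6111, -0.1831]  x^+=[2.5706, -2.2951]  P^+=[0.4164 0.1525; 0.1525 0.4878]
step 2: x^-=[1.5837, -2.2951]  P^-=[0.7477 0.3472; 0.3472 0.7078]  H_jac=[-0.0129 0.0000; 0.0000 0.7490]  S=[0.4801 0.0257; 0.0257 0.6870]  K=[-0.0403 0.3801; -0.0506 0.7735]  nu=[1.2101, 0.3226]  x^+=[1.6575, -2.1068]  P^+=[0.6485 0.1456; 0.1456 0.2975]

x_post = [1.6575, -2.1068]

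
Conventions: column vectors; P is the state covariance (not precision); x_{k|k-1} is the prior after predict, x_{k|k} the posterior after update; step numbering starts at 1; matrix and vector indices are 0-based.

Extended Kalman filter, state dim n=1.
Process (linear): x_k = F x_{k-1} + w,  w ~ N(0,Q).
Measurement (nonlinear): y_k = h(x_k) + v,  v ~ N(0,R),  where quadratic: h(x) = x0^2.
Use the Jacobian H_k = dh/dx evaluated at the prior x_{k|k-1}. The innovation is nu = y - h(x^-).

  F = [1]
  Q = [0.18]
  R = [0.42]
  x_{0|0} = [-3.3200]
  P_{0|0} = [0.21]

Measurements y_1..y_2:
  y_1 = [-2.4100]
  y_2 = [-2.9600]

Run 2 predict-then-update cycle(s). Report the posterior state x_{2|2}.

x_post = [0.0116]

step 1: x^-=[-3.3200]  P^-=[0.3900]  H_jac=[-6.6400]  S=[17.6149]  K=[-0.1470]  nu=[-13.4324]  x^+=[-1.3453]  P^+=[0.0093]
step 2: x^-=[-1.3453]  P^-=[0.1893]  H_jac=[-2.6906]  S=[1.7904]  K=[-0.2845]  nu=[-4.7698]  x^+=[0.0116]  P^+=[0.0444]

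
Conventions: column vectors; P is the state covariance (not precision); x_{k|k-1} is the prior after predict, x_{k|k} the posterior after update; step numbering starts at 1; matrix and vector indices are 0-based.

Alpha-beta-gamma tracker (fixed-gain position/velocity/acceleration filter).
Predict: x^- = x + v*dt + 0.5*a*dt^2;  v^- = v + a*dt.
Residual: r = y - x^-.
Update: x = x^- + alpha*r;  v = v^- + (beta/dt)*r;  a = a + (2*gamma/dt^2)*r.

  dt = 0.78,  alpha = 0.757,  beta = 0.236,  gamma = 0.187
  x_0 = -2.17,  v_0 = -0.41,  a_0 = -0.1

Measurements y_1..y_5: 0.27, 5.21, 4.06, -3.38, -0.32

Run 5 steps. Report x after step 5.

step 1: x_pred=-2.5202  r=2.7902  x^+=-0.4080  v^+=0.3562  a^+=1.6152
step 2: x_pred=0.3612  r=4.8488  x^+=4.0317  v^+=3.0832  a^+=4.5959
step 3: x_pred=7.8347  r=-3.7747  x^+=4.9773  v^+=5.5259  a^+=2.2755
step 4: x_pred=9.9797  r=-13.3597  x^+=-0.1336  v^+=3.2587  a^+=-5.9370
step 5: x_pred=0.6021  r=-0.9221  x^+=-0.0959  v^+=-1.6512  a^+=-6.5039

x_post = -0.0959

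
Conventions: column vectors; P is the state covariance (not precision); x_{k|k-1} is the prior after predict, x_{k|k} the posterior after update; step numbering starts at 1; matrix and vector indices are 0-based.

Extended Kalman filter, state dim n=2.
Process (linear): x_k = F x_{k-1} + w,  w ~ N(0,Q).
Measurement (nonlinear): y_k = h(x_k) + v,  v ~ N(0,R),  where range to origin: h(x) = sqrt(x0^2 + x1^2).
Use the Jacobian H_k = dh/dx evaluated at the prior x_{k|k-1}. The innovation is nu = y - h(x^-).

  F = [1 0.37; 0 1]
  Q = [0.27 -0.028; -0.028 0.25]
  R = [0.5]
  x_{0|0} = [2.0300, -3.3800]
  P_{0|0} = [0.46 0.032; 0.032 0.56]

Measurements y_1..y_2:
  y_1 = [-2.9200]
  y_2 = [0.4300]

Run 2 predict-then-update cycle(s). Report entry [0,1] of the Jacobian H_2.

step 1: x^-=[0.7794, -3.3800]  P^-=[0.8303 0.2112; 0.2112 0.8100]  H_jac=[0.2247 -0.9744]  S=[1.2185]  K=[-0.0158; -0.6088]  nu=[-6.3887]  x^+=[0.8802, 0.5094]  P^+=[0.8300 0.1995; 0.1995 0.3584]
step 2: x^-=[1.0687, 0.5094]  P^-=[1.2967 0.3041; 0.3041 0.6084]  H_jac=[0.9027 0.4303]  S=[1.9055]  K=[0.6830; 0.2814]  nu=[-0.7538]  x^+=[0.5538, 0.2972]  P^+=[0.4079 -0.0622; -0.0622 0.4575]

H_jac[0,1] = 0.4303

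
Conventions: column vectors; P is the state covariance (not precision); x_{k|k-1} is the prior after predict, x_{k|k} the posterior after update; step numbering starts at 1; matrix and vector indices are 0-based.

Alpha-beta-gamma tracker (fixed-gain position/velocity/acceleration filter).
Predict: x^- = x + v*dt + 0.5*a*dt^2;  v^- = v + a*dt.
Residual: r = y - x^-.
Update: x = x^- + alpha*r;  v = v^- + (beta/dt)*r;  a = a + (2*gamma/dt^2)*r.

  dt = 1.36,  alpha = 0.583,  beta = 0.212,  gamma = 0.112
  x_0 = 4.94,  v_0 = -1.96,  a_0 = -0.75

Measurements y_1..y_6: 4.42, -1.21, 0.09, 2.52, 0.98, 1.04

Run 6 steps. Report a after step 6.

a_post = 1.4103

step 1: x_pred=1.5808  r=2.8392  x^+=3.2361  v^+=-2.5374  a^+=-0.4062
step 2: x_pred=-0.5904  r=-0.6196  x^+=-0.9516  v^+=-3.1864  a^+=-0.4812
step 3: x_pred=-5.7301  r=5.8201  x^+=-2.3370  v^+=-2.9335  a^+=0.2237
step 4: x_pred=-6.1197  r=8.6397  x^+=-1.0828  v^+=-1.2826  a^+=1.2700
step 5: x_pred=-1.6525  r=2.6325  x^+=-0.1178  v^+=0.8550  a^+=1.5888
step 6: x_pred=2.5144  r=-1.4744  x^+=1.6548  v^+=2.7860  a^+=1.4103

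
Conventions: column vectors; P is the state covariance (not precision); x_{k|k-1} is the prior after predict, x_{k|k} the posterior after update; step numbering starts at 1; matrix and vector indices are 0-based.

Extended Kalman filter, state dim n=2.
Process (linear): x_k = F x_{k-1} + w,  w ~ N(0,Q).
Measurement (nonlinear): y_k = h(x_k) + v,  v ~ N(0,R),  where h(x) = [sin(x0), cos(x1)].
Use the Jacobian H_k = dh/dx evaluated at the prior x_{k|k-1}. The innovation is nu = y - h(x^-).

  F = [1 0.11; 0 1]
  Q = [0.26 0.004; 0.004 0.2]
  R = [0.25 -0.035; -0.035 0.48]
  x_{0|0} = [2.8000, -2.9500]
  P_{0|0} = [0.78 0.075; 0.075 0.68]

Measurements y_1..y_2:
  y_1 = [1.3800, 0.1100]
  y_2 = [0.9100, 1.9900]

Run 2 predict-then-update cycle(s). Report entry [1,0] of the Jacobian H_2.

H_jac[1,0] = 0.0000

step 1: x^-=[2.4755, -2.9500]  P^-=[1.0647 0.1538; 0.1538 0.8800]  H_jac=[-0.7862 0.0000; 0.0000 0.1904]  S=[0.9082 -0.0580; -0.0580 0.5119]  K=[-0.9248 -0.0476; -0.1131 0.3145]  nu=[0.7621, 1.0917]  x^+=[1.7187, -2.6928]  P^+=[0.2919 0.0499; 0.0499 0.8136]
step 2: x^-=[1.4225, -2.6928]  P^-=[0.5728 0.1434; 0.1434 1.0136]  H_jac=[0.1477 0.0000; 0.0000 0.4339]  S=[0.2625 -0.0258; -0.0258 0.6708]  K=[0.3327 0.1056; 0.1457 0.6612]  nu=[-0.0790, 2.8910]  x^+=[1.7015, -0.7927]  P^+=[0.5381 0.0900; 0.0900 0.7197]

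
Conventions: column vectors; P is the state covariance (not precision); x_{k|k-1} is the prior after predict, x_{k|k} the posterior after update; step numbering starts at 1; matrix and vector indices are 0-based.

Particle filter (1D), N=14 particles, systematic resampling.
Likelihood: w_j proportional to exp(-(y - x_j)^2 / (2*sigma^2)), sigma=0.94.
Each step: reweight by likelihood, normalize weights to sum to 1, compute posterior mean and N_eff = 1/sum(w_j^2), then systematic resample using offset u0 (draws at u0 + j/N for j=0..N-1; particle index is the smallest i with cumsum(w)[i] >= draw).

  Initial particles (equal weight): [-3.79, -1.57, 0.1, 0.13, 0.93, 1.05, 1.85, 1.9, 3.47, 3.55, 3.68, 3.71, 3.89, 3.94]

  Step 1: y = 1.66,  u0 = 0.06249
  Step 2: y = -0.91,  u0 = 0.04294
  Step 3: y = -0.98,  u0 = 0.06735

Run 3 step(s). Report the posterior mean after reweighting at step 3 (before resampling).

post_mean = 0.3106

step 1: w=[0.0000, 0.0006, 0.0547, 0.0576, 0.1604, 0.1756, 0.2124, 0.2099, 0.0340, 0.0287, 0.0215, 0.0201, 0.0130, 0.0114]  mean=1.6066  Neff=6.4436  idx=[3, 4, 4, 5, 5, 5, 6, 6, 6, 7, 7, 7, 9, 13]
step 2: w=[0.4329, 0.1175, 0.1175, 0.0908, 0.0908, 0.0908, 0.0107, 0.0107, 0.0107, 0.0092, 0.0092, 0.0092, 0.0000, 0.0000]  mean=0.6726  Neff=4.1605  idx=[0, 0, 0, 0, 0, 0, 1, 1, 2, 3, 3, 4, 5, 8]
step 3: w=[0.1322, 0.1322, 0.1322, 0.1322, 0.1322, 0.1322, 0.0337, 0.0337, 0.0337, 0.0258, 0.0258, 0.0258, 0.0258, 0.0029]  mean=0.3106  Neff=9.0190  idx=[0, 1, 1, 2, 2, 3, 3, 4, 4, 5, 5, 7, 10, 12]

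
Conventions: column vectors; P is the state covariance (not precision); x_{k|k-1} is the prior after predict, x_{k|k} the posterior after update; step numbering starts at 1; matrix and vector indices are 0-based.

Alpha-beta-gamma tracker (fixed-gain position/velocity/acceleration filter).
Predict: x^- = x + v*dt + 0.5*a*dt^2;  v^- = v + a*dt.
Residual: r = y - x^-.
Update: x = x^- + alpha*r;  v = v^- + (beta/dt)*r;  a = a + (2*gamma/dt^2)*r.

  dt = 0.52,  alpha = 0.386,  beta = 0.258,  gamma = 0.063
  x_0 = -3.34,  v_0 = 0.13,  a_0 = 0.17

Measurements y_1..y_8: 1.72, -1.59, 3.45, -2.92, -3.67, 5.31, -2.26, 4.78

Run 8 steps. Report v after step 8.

step 1: x_pred=-3.2494  r=4.9694  x^+=-1.3312  v^+=2.6840  a^+=2.4856
step 2: x_pred=0.4005  r=-1.9905  x^+=-0.3678  v^+=2.9889  a^+=1.5581
step 3: x_pred=1.3971  r=2.0529  x^+=2.1895  v^+=4.8177  a^+=2.5147
step 4: x_pred=5.0347  r=-7.9547  x^+=1.9642  v^+=2.1786  a^+=-1.1920
step 5: x_pred=2.9359  r=-6.6059  x^+=0.3860  v^+=-1.7188  a^+=-4.2702
step 6: x_pred=-1.0851  r=6.3951  x^+=1.3834  v^+=-0.7663  a^+=-1.2902
step 7: x_pred=0.8105  r=-3.0705  x^+=-0.3747  v^+=-2.9607  a^+=-2.7210
step 8: x_pred=-2.2822  r=7.0622  x^+=0.4438  v^+=-0.8717  a^+=0.5698

v_post = -0.8717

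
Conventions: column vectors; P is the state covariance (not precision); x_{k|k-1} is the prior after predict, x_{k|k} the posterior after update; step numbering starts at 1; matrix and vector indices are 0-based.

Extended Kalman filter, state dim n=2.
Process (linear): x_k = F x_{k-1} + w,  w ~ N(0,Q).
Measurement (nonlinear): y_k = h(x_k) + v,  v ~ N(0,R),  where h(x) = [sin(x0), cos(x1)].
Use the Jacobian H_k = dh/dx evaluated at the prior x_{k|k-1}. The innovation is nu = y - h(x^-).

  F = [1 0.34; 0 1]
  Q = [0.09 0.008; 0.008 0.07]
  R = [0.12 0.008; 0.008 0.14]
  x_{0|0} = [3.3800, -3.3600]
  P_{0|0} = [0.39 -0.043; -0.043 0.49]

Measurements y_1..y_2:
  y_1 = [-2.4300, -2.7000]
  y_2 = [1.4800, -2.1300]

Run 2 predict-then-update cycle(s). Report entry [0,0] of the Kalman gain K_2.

K[0,0] = 0.5301

step 1: x^-=[2.2376, -3.3600]  P^-=[0.5074 0.1316; 0.1316 0.5600]  H_jac=[-0.6185 0.0000; 0.0000 -0.2167]  S=[0.3141 0.0256; 0.0256 0.1663]  K=[-0.9977 -0.0177; -0.2021 -0.6985]  nu=[-3.2158, -1.7238]  x^+=[5.4764, -1.5059]  P^+=[0.1938 0.0483; 0.0483 0.4588]
step 2: x^-=[4.9644, -1.5059]  P^-=[0.3697 0.2122; 0.2122 0.5288]  H_jac=[0.2494 0.0000; 0.0000 0.9979]  S=[0.1430 0.0608; 0.0608 0.6666]  K=[0.5301 0.2694; 0.0348 0.7885]  nu=[2.4484, -2.1948]  x^+=[5.6711, -3.1512]  P^+=[0.2637 0.0420; 0.0420 0.1109]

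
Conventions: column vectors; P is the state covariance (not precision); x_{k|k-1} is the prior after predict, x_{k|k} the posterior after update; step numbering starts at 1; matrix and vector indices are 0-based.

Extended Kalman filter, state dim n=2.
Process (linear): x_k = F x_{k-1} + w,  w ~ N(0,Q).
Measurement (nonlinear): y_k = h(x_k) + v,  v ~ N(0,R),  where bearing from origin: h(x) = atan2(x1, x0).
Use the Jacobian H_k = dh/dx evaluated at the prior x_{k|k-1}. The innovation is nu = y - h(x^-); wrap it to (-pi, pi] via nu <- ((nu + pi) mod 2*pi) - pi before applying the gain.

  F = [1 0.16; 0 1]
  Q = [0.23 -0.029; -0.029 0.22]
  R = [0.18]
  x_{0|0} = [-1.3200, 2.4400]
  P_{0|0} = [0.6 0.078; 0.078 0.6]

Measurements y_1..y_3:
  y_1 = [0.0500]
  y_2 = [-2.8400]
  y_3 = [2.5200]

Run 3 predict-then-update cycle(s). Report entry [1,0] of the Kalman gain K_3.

step 1: x^-=[-0.9296, 2.4400]  P^-=[0.8703 0.1450; 0.1450 0.8200]  H_jac=[-0.3579 -0.1363]  S=[0.3209]  K=[-1.0323; -0.5102]  nu=[-1.8848]  x^+=[1.0162, 3.4016]  P^+=[0.5284 -0.0240; -0.0240 0.7365]
step 2: x^-=[1.5604, 3.4016]  P^-=[0.7695 0.0648; 0.0648 0.9565]  H_jac=[-0.2429 0.1114]  S=[0.2338]  K=[-0.7686; 0.3885]  nu=[2.3025]  x^+=[-0.2094, 4.2961]  P^+=[0.6314 0.1346; 0.1346 0.9212]
step 3: x^-=[0.4780, 4.2961]  P^-=[0.9281 0.2530; 0.2530 1.1412]  H_jac=[-0.2299 0.0256]  S=[0.2268]  K=[-0.9122; -0.1278]  nu=[1.0600]  x^+=[-0.4889, 4.1607]  P^+=[0.7394 0.2266; 0.2266 1.1375]

K[1,0] = -0.1278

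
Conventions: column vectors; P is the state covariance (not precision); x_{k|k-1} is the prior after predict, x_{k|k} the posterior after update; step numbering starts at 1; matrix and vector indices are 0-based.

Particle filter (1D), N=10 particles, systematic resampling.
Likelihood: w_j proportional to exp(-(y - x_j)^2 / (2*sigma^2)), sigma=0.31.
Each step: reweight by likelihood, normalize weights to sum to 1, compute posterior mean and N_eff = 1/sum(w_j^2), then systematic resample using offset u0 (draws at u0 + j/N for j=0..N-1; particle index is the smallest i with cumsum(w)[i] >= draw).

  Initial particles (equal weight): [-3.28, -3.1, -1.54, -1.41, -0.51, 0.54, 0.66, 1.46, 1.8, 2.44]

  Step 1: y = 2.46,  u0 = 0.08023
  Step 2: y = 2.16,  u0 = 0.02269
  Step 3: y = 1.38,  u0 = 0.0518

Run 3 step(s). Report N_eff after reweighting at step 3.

step 1: w=[0.0000, 0.0000, 0.0000, 0.0000, 0.0000, 0.0000, 0.0000, 0.0050, 0.0937, 0.9014]  mean=2.3752  Neff=1.2176  idx=[8, 9, 9, 9, 9, 9, 9, 9, 9, 9]
step 2: w=[0.0784, 0.1024, 0.1024, 0.1024, 0.1024, 0.1024, 0.1024, 0.1024, 0.1024, 0.1024]  mean=2.3898  Neff=9.9487  idx=[0, 1, 2, 3, 4, 5, 6, 7, 8, 9]
step 3: w=[0.9388, 0.0068, 0.0068, 0.0068, 0.0068, 0.0068, 0.0068, 0.0068, 0.0068, 0.0068]  mean=1.8391  Neff=1.1340  idx=[0, 0, 0, 0, 0, 0, 0, 0, 0, 2]

N_eff = 1.1340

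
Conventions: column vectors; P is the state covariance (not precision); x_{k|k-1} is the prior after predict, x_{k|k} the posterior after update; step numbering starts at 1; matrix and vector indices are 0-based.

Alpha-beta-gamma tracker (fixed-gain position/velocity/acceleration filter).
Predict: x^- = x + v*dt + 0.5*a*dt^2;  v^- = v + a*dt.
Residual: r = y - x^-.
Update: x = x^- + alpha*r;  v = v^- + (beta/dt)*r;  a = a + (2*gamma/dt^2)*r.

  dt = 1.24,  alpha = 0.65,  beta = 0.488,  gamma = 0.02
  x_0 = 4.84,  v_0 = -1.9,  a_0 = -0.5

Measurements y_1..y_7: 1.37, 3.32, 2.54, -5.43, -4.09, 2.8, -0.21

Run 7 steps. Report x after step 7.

step 1: x_pred=2.0996  r=-0.7296  x^+=1.6254  v^+=-2.8071  a^+=-0.5190
step 2: x_pred=-2.2545  r=5.5745  x^+=1.3689  v^+=-1.2568  a^+=-0.3740
step 3: x_pred=-0.4771  r=3.0171  x^+=1.4840  v^+=-0.5332  a^+=-0.2955
step 4: x_pred=0.5957  r=-6.0257  x^+=-3.3210  v^+=-3.2710  a^+=-0.4522
step 5: x_pred=-7.7247  r=3.6347  x^+=-5.3621  v^+=-2.4013  a^+=-0.3577
step 6: x_pred=-8.6148  r=11.4148  x^+=-1.1952  v^+=1.6474  a^+=-0.0607
step 7: x_pred=0.8009  r=-1.0109  x^+=0.1438  v^+=1.1743  a^+=-0.0870

x_post = 0.1438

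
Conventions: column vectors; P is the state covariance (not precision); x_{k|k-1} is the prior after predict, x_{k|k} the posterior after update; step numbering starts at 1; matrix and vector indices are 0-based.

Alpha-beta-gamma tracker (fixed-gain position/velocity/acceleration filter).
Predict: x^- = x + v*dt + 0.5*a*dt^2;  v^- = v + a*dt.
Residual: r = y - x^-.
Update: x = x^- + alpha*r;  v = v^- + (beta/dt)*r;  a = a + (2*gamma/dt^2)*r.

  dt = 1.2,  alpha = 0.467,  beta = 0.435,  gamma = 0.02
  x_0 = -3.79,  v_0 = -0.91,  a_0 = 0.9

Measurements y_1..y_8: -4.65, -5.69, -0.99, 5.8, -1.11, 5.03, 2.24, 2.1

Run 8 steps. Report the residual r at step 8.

step 1: x_pred=-4.2340  r=-0.4160  x^+=-4.4283  v^+=0.0192  a^+=0.8884
step 2: x_pred=-3.7656  r=-1.9244  x^+=-4.6643  v^+=0.3877  a^+=0.8350
step 3: x_pred=-3.5978  r=2.6078  x^+=-2.3800  v^+=2.3350  a^+=0.9074
step 4: x_pred=1.0754  r=4.7246  x^+=3.2818  v^+=5.1366  a^+=1.0387
step 5: x_pred=10.1936  r=-11.3036  x^+=4.9148  v^+=2.2855  a^+=0.7247
step 6: x_pred=8.1791  r=-3.1491  x^+=6.7085  v^+=2.0135  a^+=0.6372
step 7: x_pred=9.5835  r=-7.3435  x^+=6.1541  v^+=0.1161  a^+=0.4332
step 8: x_pred=6.6054  r=-4.5054  x^+=4.5014  v^+=-0.9972  a^+=0.3081

resid = -4.5054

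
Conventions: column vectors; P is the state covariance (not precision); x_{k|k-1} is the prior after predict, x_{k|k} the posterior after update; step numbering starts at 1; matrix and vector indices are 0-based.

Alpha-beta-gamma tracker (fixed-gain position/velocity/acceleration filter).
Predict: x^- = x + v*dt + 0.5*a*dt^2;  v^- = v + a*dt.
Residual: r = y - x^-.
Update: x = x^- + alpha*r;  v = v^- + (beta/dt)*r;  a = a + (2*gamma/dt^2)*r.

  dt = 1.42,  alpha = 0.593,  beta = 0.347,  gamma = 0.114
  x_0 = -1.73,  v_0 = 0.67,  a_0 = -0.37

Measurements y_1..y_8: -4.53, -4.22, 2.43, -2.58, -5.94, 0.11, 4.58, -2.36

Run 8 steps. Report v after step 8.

v_post = 1.5680

step 1: x_pred=-1.1516  r=-3.3784  x^+=-3.1550  v^+=-0.6810  a^+=-0.7520
step 2: x_pred=-4.8801  r=0.6601  x^+=-4.4887  v^+=-1.5875  a^+=-0.6774
step 3: x_pred=-7.4258  r=9.8558  x^+=-1.5813  v^+=-0.1409  a^+=0.4371
step 4: x_pred=-1.3408  r=-1.2392  x^+=-2.0756  v^+=0.1769  a^+=0.2969
step 5: x_pred=-1.5251  r=-4.4149  x^+=-4.1431  v^+=-0.4803  a^+=-0.2023
step 6: x_pred=-5.0291  r=5.1391  x^+=-1.9816  v^+=0.4883  a^+=0.3788
step 7: x_pred=-0.9063  r=5.4863  x^+=2.3471  v^+=2.3669  a^+=0.9992
step 8: x_pred=6.7154  r=-9.0754  x^+=1.3337  v^+=1.5680  a^+=-0.0270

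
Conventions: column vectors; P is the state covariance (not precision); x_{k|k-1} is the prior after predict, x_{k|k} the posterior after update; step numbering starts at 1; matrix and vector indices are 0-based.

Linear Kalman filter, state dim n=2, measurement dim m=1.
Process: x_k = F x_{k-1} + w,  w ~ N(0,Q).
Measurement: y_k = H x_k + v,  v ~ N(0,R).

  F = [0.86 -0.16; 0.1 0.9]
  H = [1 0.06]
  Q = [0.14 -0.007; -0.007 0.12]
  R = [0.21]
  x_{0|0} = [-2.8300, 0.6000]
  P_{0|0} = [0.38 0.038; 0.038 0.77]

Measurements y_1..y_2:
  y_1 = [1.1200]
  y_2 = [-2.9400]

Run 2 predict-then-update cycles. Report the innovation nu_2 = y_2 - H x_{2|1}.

innov = [-2.8406]

step 1: x^-=[-2.5298, 0.2570]  P^-=[0.4303 -0.0564; -0.0564 0.7543]  S=[0.6363]  K=[0.6710; -0.0175]  nu=[3.6344]  x^+=[-0.0912, 0.1934]  P^+=[0.1438 -0.0489; -0.0489 0.7541]
step 2: x^-=[-0.1093, 0.1649]  P^-=[0.2792 -0.1403; -0.1403 0.7235]  S=[0.4749]  K=[0.5701; -0.2040]  nu=[-2.8406]  x^+=[-1.7286, 0.7445]  P^+=[0.1248 -0.0851; -0.0851 0.7037]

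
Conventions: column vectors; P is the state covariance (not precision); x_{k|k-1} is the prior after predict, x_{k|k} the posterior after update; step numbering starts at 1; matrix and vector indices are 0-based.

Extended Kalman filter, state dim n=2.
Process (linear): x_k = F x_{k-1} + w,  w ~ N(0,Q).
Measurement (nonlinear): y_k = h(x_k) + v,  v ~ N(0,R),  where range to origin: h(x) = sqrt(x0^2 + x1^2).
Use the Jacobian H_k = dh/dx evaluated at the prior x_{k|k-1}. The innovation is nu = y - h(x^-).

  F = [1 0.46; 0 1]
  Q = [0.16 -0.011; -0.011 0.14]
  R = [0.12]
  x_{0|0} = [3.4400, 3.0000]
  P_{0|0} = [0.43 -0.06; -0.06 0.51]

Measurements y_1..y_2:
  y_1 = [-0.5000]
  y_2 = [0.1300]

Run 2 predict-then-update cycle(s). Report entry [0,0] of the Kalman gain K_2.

K[0,0] = 0.5038

step 1: x^-=[4.8200, 3.0000]  P^-=[0.6427 0.1636; 0.1636 0.6500]  H_jac=[0.8490 0.5284]  S=[0.9115]  K=[0.6935; 0.5292]  nu=[-6.1774]  x^+=[0.5363, -0.2689]  P^+=[0.2044 -0.1709; -0.1709 0.3947]
step 2: x^-=[0.4126, -0.2689]  P^-=[0.2907 -0.0003; -0.0003 0.5347]  H_jac=[0.8378 -0.5460]  S=[0.4837]  K=[0.5038; -0.6041]  nu=[-0.3625]  x^+=[0.2300, -0.0499]  P^+=[0.1679 0.1469; 0.1469 0.3582]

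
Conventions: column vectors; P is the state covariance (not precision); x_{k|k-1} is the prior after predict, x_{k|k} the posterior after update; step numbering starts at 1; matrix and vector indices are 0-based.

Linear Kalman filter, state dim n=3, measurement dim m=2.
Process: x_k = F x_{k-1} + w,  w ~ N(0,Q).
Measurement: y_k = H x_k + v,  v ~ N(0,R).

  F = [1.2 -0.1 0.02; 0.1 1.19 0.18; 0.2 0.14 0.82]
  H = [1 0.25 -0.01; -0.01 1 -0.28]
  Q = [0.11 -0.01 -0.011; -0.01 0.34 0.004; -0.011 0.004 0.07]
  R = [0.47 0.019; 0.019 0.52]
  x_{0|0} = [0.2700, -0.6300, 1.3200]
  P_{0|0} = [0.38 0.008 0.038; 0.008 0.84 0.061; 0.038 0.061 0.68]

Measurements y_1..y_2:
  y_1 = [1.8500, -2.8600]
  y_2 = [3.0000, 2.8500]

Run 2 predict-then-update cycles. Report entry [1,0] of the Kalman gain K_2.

K[1,0] = 0.0739

step 1: x^-=[0.4134, -0.4851, 1.0482]  P^-=[0.6655 -0.0419 0.1135; -0.0419 1.5848 0.3195; 0.1135 0.3195 0.5858]  S=[1.2098 0.3110; 0.3110 1.9733]  K=[0.5743 -0.1312; 0.0993 0.7423; 0.1406 0.0560]  nu=[1.5684, -2.0773]  x^+=[1.5866, -1.8713, 1.1523]  P^+=[0.2795 -0.0472 0.0261; -0.0472 0.4396 0.1863; 0.0261 0.1863 0.5508]
step 2: x^-=[2.1141, -1.8608, 1.0002]  P^-=[0.5289 -0.0870 0.0630; -0.0870 1.0526 0.3418; 0.0630 0.3418 0.5088]  S=[1.0183 0.1465; 0.1465 1.4233]  K=[0.5162 -0.1304; 0.0739 0.6654; 0.1225 0.1270]  nu=[1.3610, 5.0120]  x^+=[2.1632, 1.5745, 1.8033]  P^+=[0.2531 -0.0513 0.0149; -0.0513 0.4026 0.1990; 0.0149 0.1990 0.4661]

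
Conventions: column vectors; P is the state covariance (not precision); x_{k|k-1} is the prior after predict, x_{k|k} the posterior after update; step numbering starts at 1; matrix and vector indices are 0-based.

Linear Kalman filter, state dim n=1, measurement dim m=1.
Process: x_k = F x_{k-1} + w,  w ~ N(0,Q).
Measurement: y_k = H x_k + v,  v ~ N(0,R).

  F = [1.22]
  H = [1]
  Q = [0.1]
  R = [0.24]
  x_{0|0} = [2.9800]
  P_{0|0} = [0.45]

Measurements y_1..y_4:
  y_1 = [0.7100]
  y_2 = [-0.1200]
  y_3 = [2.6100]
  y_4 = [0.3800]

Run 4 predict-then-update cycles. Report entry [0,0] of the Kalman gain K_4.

K[0,0] = 0.5583

step 1: x^-=[3.6356]  P^-=[0.7698]  S=[1.0098]  K=[0.7623]  nu=[-2.9256]  x^+=[1.4053]  P^+=[0.1830]
step 2: x^-=[1.7145]  P^-=[0.3723]  S=[0.6123]  K=[0.6080]  nu=[-1.8345]  x^+=[0.5990]  P^+=[0.1459]
step 3: x^-=[0.7308]  P^-=[0.3172]  S=[0.5572]  K=[0.5693]  nu=[1.8792]  x^+=[1.8006]  P^+=[0.1366]
step 4: x^-=[2.1967]  P^-=[0.3034]  S=[0.5434]  K=[0.5583]  nu=[-1.8167]  x^+=[1.1825]  P^+=[0.1340]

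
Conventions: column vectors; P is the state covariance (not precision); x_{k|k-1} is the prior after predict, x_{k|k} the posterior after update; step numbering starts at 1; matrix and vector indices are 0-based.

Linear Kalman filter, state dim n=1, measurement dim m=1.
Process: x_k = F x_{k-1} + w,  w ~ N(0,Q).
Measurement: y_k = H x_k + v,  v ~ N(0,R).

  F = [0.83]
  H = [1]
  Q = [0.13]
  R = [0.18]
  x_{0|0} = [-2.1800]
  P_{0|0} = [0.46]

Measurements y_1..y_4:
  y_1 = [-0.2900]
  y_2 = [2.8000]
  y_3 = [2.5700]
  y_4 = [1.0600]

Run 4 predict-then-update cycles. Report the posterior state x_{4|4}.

x_post = [1.2863]

step 1: x^-=[-1.8094]  P^-=[0.4469]  S=[0.6269]  K=[0.7129]  nu=[1.5194]  x^+=[-0.7263]  P^+=[0.1283]
step 2: x^-=[-0.6028]  P^-=[0.2184]  S=[0.3984]  K=[0.5482]  nu=[3.4028]  x^+=[1.2626]  P^+=[0.0987]
step 3: x^-=[1.0479]  P^-=[0.1980]  S=[0.3780]  K=[0.5238]  nu=[1.5221]  x^+=[1.8452]  P^+=[0.0943]
step 4: x^-=[1.5315]  P^-=[0.1949]  S=[0.3749]  K=[0.5199]  nu=[-0.4715]  x^+=[1.2863]  P^+=[0.0936]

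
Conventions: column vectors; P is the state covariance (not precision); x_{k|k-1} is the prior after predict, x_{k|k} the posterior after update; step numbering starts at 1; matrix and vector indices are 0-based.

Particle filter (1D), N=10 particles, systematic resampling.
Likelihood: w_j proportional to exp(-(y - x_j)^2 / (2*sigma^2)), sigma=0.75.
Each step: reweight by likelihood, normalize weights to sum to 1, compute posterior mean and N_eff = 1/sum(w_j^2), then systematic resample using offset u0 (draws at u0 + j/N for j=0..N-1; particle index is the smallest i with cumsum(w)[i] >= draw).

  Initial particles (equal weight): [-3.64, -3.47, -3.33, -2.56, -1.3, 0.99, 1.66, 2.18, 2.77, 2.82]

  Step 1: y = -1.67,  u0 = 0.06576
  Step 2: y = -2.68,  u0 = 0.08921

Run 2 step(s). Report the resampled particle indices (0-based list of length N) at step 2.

resampled_idx = [0, 1, 1, 2, 2, 3, 3, 4, 7, 9]

step 1: w=[0.0204, 0.0361, 0.0555, 0.3178, 0.5690, 0.0012, 0.0000, 0.0000, 0.0000, 0.0000]  mean=-1.9363  Neff=2.3280  idx=[2, 3, 3, 3, 4, 4, 4, 4, 4, 4]
step 2: w=[0.1445, 0.2077, 0.2077, 0.2077, 0.0387, 0.0387, 0.0387, 0.0387, 0.0387, 0.0387]  mean=-2.3786  Neff=6.2761  idx=[0, 1, 1, 2, 2, 3, 3, 4, 7, 9]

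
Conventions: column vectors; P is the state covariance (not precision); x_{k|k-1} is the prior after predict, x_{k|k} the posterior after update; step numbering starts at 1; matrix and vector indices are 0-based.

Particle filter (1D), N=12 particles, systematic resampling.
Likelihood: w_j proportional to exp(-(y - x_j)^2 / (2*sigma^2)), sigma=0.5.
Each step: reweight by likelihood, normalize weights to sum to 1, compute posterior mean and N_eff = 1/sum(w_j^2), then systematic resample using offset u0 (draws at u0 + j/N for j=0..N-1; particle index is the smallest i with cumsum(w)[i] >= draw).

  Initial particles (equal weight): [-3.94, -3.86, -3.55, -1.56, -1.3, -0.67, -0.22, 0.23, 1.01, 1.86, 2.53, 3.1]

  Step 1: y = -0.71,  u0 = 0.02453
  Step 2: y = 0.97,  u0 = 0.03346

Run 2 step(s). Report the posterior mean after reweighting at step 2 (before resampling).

post_mean = 0.0483

step 1: w=[0.0000, 0.0000, 0.0000, 0.0934, 0.1976, 0.3951, 0.2452, 0.0677, 0.0011, 0.0000, 0.0000, 0.0000]  mean=-0.7046  Neff=3.7240  idx=[3, 4, 4, 4, 5, 5, 5, 5, 6, 6, 6, 7]
step 2: w=[0.0000, 0.0001, 0.0001, 0.0001, 0.0087, 0.0087, 0.0087, 0.0087, 0.1112, 0.1112, 0.1112, 0.6315]  mean=0.0483  Neff=2.2929  idx=[7, 8, 9, 10, 10, 11, 11, 11, 11, 11, 11, 11]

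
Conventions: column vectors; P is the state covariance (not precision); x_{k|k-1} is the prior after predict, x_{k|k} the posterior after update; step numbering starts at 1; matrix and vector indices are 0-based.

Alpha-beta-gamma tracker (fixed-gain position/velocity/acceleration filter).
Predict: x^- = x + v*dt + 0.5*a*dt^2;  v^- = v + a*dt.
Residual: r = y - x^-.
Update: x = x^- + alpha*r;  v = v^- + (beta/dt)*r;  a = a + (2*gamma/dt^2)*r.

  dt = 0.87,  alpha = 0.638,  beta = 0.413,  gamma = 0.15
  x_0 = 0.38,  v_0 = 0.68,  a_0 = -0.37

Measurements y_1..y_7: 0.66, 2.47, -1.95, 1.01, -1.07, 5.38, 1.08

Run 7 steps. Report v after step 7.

step 1: x_pred=0.8316  r=-0.1716  x^+=0.7221  v^+=0.2767  a^+=-0.4380
step 2: x_pred=0.7970  r=1.6730  x^+=1.8644  v^+=0.6898  a^+=0.2251
step 3: x_pred=2.5497  r=-4.4997  x^+=-0.3211  v^+=-1.2505  a^+=-1.5584
step 4: x_pred=-1.9988  r=3.0088  x^+=-0.0792  v^+=-1.1779  a^+=-0.3658
step 5: x_pred=-1.2424  r=0.1724  x^+=-1.1324  v^+=-1.4144  a^+=-0.2975
step 6: x_pred=-2.4755  r=7.8555  x^+=2.5363  v^+=2.0559  a^+=2.8161
step 7: x_pred=5.3907  r=-4.3107  x^+=2.6405  v^+=2.4596  a^+=1.1075

v_post = 2.4596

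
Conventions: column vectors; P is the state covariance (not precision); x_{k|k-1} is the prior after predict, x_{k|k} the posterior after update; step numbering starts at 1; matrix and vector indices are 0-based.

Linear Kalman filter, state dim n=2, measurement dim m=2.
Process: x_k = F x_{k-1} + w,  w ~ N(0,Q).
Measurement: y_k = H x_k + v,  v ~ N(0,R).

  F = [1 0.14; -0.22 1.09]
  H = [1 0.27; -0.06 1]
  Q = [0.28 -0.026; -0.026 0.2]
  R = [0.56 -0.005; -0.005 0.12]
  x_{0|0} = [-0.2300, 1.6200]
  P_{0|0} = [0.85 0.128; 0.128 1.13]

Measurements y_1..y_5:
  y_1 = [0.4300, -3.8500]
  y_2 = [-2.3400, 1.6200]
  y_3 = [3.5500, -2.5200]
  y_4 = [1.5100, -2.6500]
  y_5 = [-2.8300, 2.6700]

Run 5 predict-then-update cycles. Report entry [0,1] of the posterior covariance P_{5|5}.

P_post[0,1] = -0.0132

step 1: x^-=[-0.0032, 1.8164]  P^-=[1.1880 0.0950; 0.0950 1.5223]  S=[1.9103 0.4282; 0.4282 1.6352]  K=[0.6715 -0.1613; 0.0605 0.9116]  nu=[-0.0572, -5.6666]  x^+=[0.8726, -3.3529]  P^+=[0.3769 -0.0001; -0.0001 0.1091]
step 2: x^-=[0.4032, -3.8466]  P^-=[0.6590 -0.0924; -0.0924 0.3479]  S=[1.1945 -0.0415; -0.0415 0.4814]  K=[0.5229 -0.2290; 0.0269 0.7366]  nu=[-1.7046, 5.4908]  x^+=[-1.7454, 0.1520]  P^+=[0.2973 -0.0123; -0.0123 0.0875]
step 3: x^-=[-1.7241, 0.5496]  P^-=[0.5755 -0.0910; -0.0910 0.3242]  S=[1.1100 -0.0415; -0.0415 0.4572]  K=[0.4877 -0.2303; 0.0239 0.7233]  nu=[5.1257, -3.1731]  x^+=[1.5066, -1.6227]  P^+=[0.2779 -0.0134; -0.0134 0.0859]
step 4: x^-=[1.2794, -2.1001]  P^-=[0.5558 -0.0882; -0.0882 0.3219]  S=[1.0917 -0.0382; -0.0382 0.4545]  K=[0.4794 -0.2272; 0.0241 0.7219]  nu=[0.7976, -0.4731]  x^+=[1.7693, -2.4225]  P^+=[0.2732 -0.0133; -0.0133 0.0857]
step 5: x^-=[1.4301, -3.0297]  P^-=[0.5511 -0.0871; -0.0871 0.3214]  S=[1.0876 -0.0369; -0.0369 0.4539]  K=[0.4775 -0.2258; 0.0243 0.7217]  nu=[-3.4421, 5.7855]  x^+=[-1.5200, 1.0622]  P^+=[0.2721 -0.0132; -0.0132 0.0857]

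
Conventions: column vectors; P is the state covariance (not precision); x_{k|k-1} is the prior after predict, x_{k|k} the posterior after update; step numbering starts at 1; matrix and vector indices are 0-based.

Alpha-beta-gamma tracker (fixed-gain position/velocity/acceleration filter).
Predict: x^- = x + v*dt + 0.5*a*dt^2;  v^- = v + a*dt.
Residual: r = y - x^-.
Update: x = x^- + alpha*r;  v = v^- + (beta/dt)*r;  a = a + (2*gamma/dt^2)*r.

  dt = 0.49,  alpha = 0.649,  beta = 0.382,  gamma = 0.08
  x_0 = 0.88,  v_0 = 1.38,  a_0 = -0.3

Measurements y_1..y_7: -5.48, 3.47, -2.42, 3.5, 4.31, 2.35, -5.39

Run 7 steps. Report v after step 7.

step 1: x_pred=1.5202  r=-7.0002  x^+=-3.0229  v^+=-4.2243  a^+=-4.9648
step 2: x_pred=-5.6889  r=9.1589  x^+=0.2552  v^+=0.4831  a^+=1.1385
step 3: x_pred=0.6286  r=-3.0486  x^+=-1.3499  v^+=-1.3357  a^+=-0.8931
step 4: x_pred=-2.1116  r=5.6116  x^+=1.5303  v^+=2.6015  a^+=2.8465
step 5: x_pred=3.1468  r=1.1632  x^+=3.9017  v^+=4.9031  a^+=3.6216
step 6: x_pred=6.7390  r=-4.3890  x^+=3.8905  v^+=3.2561  a^+=0.6969
step 7: x_pred=5.5697  r=-10.9597  x^+=-1.5432  v^+=-4.9465  a^+=-6.6065

v_post = -4.9465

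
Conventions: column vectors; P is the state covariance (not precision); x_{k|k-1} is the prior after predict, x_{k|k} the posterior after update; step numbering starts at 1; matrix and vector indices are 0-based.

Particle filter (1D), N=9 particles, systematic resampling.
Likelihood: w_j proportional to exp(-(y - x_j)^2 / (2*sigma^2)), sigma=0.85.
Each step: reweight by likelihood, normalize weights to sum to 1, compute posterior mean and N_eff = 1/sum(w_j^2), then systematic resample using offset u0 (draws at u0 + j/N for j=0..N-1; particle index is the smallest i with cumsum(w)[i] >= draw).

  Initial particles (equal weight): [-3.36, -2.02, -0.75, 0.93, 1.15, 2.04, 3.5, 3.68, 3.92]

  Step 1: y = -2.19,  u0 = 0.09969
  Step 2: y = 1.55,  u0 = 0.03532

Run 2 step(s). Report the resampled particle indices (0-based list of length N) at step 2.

step 1: w=[0.2412, 0.6097, 0.1481, 0.0007, 0.0003, 0.0000, 0.0000, 0.0000, 0.0000]  mean=-2.1520  Neff=2.2132  idx=[0, 0, 1, 1, 1, 1, 1, 2, 2]
step 2: w=[0.0000, 0.0000, 0.0028, 0.0028, 0.0028, 0.0028, 0.0028, 0.4929, 0.4929]  mean=-0.7680  Neff=2.0577  idx=[7, 7, 7, 7, 7, 8, 8, 8, 8]

resampled_idx = [7, 7, 7, 7, 7, 8, 8, 8, 8]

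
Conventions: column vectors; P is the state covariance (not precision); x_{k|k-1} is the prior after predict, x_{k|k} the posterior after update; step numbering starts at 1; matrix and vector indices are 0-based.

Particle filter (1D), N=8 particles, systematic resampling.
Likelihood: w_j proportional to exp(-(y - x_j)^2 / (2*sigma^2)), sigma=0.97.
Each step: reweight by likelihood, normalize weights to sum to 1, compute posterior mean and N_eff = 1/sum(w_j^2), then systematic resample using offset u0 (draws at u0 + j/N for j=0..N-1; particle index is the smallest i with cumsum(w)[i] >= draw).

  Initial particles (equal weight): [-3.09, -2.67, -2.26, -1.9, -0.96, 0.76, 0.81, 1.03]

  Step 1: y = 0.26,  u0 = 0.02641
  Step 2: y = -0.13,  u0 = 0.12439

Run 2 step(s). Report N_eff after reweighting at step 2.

N_eff = 7.4178

step 1: w=[0.0008, 0.0034, 0.0113, 0.0276, 0.1491, 0.2879, 0.2800, 0.2399]  mean=0.4600  Neff=4.1327  idx=[3, 4, 5, 5, 6, 6, 7, 7]
step 2: w=[0.0428, 0.1567, 0.1484, 0.1484, 0.1413, 0.1413, 0.1106, 0.1106]  mean=0.4505  Neff=7.4178  idx=[1, 2, 3, 4, 4, 5, 6, 7]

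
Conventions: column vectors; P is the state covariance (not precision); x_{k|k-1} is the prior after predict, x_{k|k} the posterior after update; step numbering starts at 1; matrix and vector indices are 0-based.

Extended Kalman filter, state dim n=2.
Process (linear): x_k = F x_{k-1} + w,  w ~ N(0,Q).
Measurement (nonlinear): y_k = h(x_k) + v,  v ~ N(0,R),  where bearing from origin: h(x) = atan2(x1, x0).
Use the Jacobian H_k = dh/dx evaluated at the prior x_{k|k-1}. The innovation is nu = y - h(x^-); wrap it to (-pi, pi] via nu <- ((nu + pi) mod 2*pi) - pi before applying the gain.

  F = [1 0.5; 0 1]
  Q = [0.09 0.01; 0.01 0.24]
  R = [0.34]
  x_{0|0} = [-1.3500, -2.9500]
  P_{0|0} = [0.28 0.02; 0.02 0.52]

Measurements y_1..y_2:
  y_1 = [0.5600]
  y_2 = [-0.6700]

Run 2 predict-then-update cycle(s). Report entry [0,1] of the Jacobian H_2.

H_jac[0,1] = -0.1378

step 1: x^-=[-2.8250, -2.9500]  P^-=[0.5200 0.2900; 0.2900 0.7600]  H_jac=[0.1768 -0.1693]  S=[0.3607]  K=[0.1188; -0.2146]  nu=[2.8946]  x^+=[-2.4812, -3.5713]  P^+=[0.5149 0.2992; 0.2992 0.7434]
step 2: x^-=[-4.2668, -3.5713]  P^-=[1.0900 0.6809; 0.6809 0.9834]  H_jac=[0.1154 -0.1378]  S=[0.3515]  K=[0.0907; -0.1621]  nu=[1.7747]  x^+=[-4.1058, -3.8590]  P^+=[1.0871 0.6861; 0.6861 0.9741]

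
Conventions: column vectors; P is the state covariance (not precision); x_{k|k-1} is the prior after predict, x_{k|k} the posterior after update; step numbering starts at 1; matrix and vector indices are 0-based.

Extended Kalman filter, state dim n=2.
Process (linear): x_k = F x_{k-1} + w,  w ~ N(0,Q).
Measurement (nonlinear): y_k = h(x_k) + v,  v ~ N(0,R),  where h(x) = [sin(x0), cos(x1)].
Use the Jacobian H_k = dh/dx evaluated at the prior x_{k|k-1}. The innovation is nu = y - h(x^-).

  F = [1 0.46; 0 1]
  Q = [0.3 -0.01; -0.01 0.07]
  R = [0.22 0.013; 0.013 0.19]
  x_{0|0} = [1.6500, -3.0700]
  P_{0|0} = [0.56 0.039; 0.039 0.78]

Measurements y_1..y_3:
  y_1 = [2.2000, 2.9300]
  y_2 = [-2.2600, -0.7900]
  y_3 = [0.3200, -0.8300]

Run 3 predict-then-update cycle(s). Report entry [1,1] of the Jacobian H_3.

H_jac[1,1] = 0.6630

step 1: x^-=[0.2378, -3.0700]  P^-=[1.0609 0.3878; 0.3878 0.8500]  H_jac=[0.9719 0.0000; 0.0000 0.0715]  S=[1.2221 0.0400; 0.0400 0.1943]  K=[0.8447 -0.0309; 0.3002 0.2511]  nu=[1.9644, 3.9274]  x^+=[1.7757, -1.4940]  P^+=[0.1908 0.0713; 0.0713 0.7216]
step 2: x^-=[1.0884, -1.4940]  P^-=[0.7091 0.3932; 0.3932 0.7916]  H_jac=[0.4639 0.0000; 0.0000 0.9971]  S=[0.3726 0.1949; 0.1949 0.9769]  K=[0.7513 0.2515; 0.0748 0.7930]  nu=[-3.1459, -0.8667]  x^+=[-1.4931, -2.4167]  P^+=[0.3634 0.0577; 0.0577 0.1521]
step 3: x^-=[-2.6048, -2.4167]  P^-=[0.7486 0.1177; 0.1177 0.2221]  H_jac=[-0.8594 0.0000; 0.0000 0.6630]  S=[0.7729 -0.0540; -0.0540 0.2876]  K=[-0.8243 0.1164; -0.0963 0.4938]  nu=[0.8314, -0.0814]  x^+=[-3.2996, -2.5370]  P^+=[0.2093 0.0172; 0.0172 0.1396]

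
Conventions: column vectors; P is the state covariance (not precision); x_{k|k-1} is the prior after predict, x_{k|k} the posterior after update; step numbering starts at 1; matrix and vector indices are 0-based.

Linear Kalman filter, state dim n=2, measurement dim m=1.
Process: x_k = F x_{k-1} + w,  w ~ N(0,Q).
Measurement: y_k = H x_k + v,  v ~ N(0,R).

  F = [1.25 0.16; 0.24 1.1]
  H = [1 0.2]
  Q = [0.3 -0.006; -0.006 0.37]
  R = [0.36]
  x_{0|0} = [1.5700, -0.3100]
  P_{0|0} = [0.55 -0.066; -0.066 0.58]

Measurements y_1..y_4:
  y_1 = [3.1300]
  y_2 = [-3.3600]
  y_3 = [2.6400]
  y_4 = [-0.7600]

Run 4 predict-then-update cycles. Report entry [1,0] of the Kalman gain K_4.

step 1: x^-=[1.9129, 0.0358]  P^-=[1.1478 0.1678; 0.1678 1.0686]  S=[1.6177]  K=[0.7303; 0.2358]  nu=[1.2099]  x^+=[2.7965, 0.3212]  P^+=[0.2851 -0.1108; -0.1108 0.9787]
step 2: x^-=[3.5470, 1.0244]  P^-=[0.7261 0.0951; 0.0951 1.5121]  S=[1.1847]  K=[0.6290; 0.3356]  nu=[-7.1119]  x^+=[-0.9264, -1.3621]  P^+=[0.2574 -0.1549; -0.1549 1.3787]
step 3: x^-=[-1.3760, -1.7206]  P^-=[0.6756 0.0949; 0.0949 1.9712]  S=[1.1524]  K=[0.6027; 0.4245]  nu=[4.3601]  x^+=[1.2519, 0.1301]  P^+=[0.2570 -0.1999; -0.1999 1.7636]
step 4: x^-=[1.5857, 0.4435]  P^-=[0.6667 0.0989; 0.0989 2.4132]  S=[1.1628]  K=[0.5904; 0.5002]  nu=[-2.4344]  x^+=[0.1485, -0.7740]  P^+=[0.2614 -0.2444; -0.2444 2.1223]

K[1,0] = 0.5002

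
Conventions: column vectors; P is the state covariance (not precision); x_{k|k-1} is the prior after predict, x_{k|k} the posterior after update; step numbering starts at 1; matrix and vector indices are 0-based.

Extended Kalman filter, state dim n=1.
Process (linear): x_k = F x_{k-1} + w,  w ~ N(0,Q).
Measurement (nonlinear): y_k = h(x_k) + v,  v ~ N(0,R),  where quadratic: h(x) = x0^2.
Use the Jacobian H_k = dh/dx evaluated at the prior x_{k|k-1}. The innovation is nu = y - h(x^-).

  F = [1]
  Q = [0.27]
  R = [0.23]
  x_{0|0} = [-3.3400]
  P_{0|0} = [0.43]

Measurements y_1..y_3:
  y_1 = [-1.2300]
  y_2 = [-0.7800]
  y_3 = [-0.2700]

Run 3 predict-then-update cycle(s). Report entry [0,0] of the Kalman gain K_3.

step 1: x^-=[-3.3400]  P^-=[0.7000]  H_jac=[-6.6800]  S=[31.4657]  K=[-0.1486]  nu=[-12.3856]  x^+=[-1.4994]  P^+=[0.0051]
step 2: x^-=[-1.4994]  P^-=[0.2751]  H_jac=[-2.9988]  S=[2.7041]  K=[-0.3051]  nu=[-3.0283]  x^+=[-0.5755]  P^+=[0.0234]
step 3: x^-=[-0.5755]  P^-=[0.2934]  H_jac=[-1.1510]  S=[0.6187]  K=[-0.5458]  nu=[-0.6012]  x^+=[-0.2473]  P^+=[0.1091]

K[0,0] = -0.5458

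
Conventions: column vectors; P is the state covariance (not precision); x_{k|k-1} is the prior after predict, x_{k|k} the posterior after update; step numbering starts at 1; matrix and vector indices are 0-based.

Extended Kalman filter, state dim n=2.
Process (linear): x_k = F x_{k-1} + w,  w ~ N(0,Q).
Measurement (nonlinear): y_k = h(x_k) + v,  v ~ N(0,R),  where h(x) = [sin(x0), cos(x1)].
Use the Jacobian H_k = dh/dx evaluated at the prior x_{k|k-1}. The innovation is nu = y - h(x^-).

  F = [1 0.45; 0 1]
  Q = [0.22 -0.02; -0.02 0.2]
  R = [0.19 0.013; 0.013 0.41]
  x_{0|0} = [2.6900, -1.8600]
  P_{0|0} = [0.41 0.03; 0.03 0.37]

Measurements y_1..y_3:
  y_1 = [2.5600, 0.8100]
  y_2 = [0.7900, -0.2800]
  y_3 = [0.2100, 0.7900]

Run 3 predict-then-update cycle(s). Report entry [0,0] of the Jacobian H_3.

H_jac[0,0] = 0.9981

step 1: x^-=[1.8530, -1.8600]  P^-=[0.7319 0.1765; 0.1765 0.5700]  H_jac=[-0.2785 0.0000; 0.0000 0.9585]  S=[0.2468 -0.0341; -0.0341 0.9336]  K=[-0.8050 0.1518; -0.1189 0.5808]  nu=[1.5996, 1.0952]  x^+=[0.7316, -1.4141]  P^+=[0.5422 0.0540; 0.0540 0.2468]
step 2: x^-=[0.0952, -1.4141]  P^-=[0.8608 0.1451; 0.1451 0.4468]  H_jac=[0.9955 0.0000; 0.0000 0.9877]  S=[1.0430 0.1557; 0.1557 0.8460]  K=[0.8188 0.0188; 0.0623 0.5103]  nu=[0.6949, -0.4361]  x^+=[0.6560, -1.5933]  P^+=[0.1565 0.0186; 0.0186 0.2126]
step 3: x^-=[-0.0610, -1.5933]  P^-=[0.4363 0.0942; 0.0942 0.4126]  H_jac=[0.9981 0.0000; 0.0000 0.9997]  S=[0.6247 0.1070; 0.1070 0.8224]  K=[0.6930 0.0244; 0.0661 0.4930]  nu=[0.2709, 0.8125]  x^+=[0.1466, -1.1748]  P^+=[0.1322 0.0190; 0.0190 0.2030]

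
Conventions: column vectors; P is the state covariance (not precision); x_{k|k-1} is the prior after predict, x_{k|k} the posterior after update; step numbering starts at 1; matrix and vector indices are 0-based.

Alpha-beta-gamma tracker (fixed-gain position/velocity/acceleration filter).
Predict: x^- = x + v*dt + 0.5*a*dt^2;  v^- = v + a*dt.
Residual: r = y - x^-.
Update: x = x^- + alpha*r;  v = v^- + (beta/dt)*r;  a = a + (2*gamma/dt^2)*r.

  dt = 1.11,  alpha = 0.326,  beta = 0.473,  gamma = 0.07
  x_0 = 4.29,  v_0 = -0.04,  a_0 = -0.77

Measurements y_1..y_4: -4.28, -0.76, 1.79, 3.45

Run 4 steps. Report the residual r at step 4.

step 1: x_pred=3.7712  r=-8.0512  x^+=1.1465  v^+=-4.3255  a^+=-1.6848
step 2: x_pred=-4.6928  r=3.9328  x^+=-3.4107  v^+=-4.5199  a^+=-1.2380
step 3: x_pred=-9.1904  r=10.9804  x^+=-5.6108  v^+=-1.2150  a^+=0.0097
step 4: x_pred=-6.9534  r=10.4034  x^+=-3.5619  v^+=3.2290  a^+=1.1918

resid = 10.4034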